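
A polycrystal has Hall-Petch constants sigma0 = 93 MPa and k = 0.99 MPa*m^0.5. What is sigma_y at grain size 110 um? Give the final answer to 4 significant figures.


sigma_y = sigma0 + k / sqrt(d)
d = 110 um = 1.1e-04 m
sigma_y = 93 + 0.99 / sqrt(1.1e-04)
sigma_y = 187.4 MPa


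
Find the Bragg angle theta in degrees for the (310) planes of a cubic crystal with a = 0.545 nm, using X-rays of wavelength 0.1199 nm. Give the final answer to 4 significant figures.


d = a / sqrt(h^2+k^2+l^2)
d = 0.545 / sqrt(10) = 0.172344 nm
lambda = 2*d*sin(theta)  =>  sin(theta) = lambda / (2*d)
sin(theta) = 0.1199 / (2 * 0.172344) = 0.347851
theta = 20.36 deg


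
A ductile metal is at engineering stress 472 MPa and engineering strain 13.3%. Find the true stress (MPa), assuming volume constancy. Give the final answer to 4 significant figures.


sigma_true = sigma_eng * (1 + epsilon_eng)
sigma_true = 472 * (1 + 0.133)
sigma_true = 534.8 MPa


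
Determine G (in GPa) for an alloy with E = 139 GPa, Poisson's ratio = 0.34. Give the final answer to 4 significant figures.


G = E / (2*(1+nu))
G = 139 / (2*(1+0.34))
G = 51.87 GPa


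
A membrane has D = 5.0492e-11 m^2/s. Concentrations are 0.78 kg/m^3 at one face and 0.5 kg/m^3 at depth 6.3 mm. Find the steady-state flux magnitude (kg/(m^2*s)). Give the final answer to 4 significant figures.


J = -D * (dC/dx) = D * (C1 - C2) / dx
J = 5.0492e-11 * (0.78 - 0.5) / 6.3e-03
J = 2.244e-09 kg/(m^2*s)


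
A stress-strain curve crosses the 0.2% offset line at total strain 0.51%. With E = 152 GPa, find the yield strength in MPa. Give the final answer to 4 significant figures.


Offset strain = 0.002
Elastic strain at yield = total_strain - offset = 5.1e-03 - 0.002 = 3.1e-03
sigma_y = E * elastic_strain = 152000 * 3.1e-03
sigma_y = 471.2 MPa


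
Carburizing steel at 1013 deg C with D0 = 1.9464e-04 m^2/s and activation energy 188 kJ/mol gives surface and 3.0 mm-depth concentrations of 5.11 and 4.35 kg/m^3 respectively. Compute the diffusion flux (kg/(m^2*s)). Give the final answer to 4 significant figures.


Step 1: D = D0 * exp(-Qd/(R*T))
T = 1013 + 273.15 = 1286.15 K
D = 1.9464e-04 * exp(-188e3 / (8.314 * 1286.15)) = 4.50483e-12 m^2/s
Step 2: J = D * (C1 - C2) / dx
J = 4.50483e-12 * (5.11 - 4.35) / 3e-03
J = 1.141e-09 kg/(m^2*s)


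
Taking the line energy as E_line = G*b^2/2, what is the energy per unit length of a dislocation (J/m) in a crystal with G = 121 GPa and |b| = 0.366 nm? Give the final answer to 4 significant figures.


E = G*b^2/2
b = 0.366 nm = 3.66e-10 m
G = 121 GPa = 1.21e+11 Pa
E = 0.5 * 1.21e+11 * (3.66e-10)^2
E = 8.104e-09 J/m


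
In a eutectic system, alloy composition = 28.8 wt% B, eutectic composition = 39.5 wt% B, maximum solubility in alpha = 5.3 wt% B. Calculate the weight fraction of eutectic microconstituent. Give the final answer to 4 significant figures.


f_primary = (C_e - C0) / (C_e - C_alpha_max)
f_primary = (39.5 - 28.8) / (39.5 - 5.3)
f_primary = 0.312865
f_eutectic = 1 - 0.312865 = 0.6871


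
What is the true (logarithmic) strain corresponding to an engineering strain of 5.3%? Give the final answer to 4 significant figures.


epsilon_true = ln(1 + epsilon_eng)
epsilon_true = ln(1 + 0.053)
epsilon_true = 0.05164


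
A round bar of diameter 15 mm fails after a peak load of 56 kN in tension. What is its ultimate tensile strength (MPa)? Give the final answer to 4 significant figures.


A0 = pi*(d/2)^2 = pi*(15/2)^2 = 176.715 mm^2
UTS = F_max / A0 = 56*1000 / 176.715
UTS = 316.9 MPa


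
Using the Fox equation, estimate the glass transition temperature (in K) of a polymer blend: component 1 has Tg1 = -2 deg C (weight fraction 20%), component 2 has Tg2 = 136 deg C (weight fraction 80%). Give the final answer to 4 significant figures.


1/Tg = w1/Tg1 + w2/Tg2 (in Kelvin)
Tg1 = 271.15 K, Tg2 = 409.15 K
1/Tg = 0.2/271.15 + 0.8/409.15
Tg = 371.4 K


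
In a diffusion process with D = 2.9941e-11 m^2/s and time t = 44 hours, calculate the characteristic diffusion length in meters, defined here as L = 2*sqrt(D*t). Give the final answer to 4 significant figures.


t = 44 hr = 158400 s
Diffusion length = 2*sqrt(D*t)
= 2*sqrt(2.9941e-11 * 158400)
= 4.356e-03 m


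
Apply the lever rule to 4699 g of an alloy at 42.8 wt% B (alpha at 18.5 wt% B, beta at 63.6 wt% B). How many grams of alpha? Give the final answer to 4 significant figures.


f_alpha = (C_beta - C0) / (C_beta - C_alpha)
f_alpha = (63.6 - 42.8) / (63.6 - 18.5) = 0.461197
m_alpha = f_alpha * m_total = 0.461197 * 4699 = 2167 g


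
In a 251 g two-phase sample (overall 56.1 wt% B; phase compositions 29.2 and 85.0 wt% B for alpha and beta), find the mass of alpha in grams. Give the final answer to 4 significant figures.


f_alpha = (C_beta - C0) / (C_beta - C_alpha)
f_alpha = (85.0 - 56.1) / (85.0 - 29.2) = 0.517921
m_alpha = f_alpha * m_total = 0.517921 * 251 = 130 g


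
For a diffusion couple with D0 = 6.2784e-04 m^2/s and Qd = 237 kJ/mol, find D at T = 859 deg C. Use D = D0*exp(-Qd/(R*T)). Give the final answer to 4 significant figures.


D = D0 * exp(-Qd / (R*T))
T = 1132.15 K
D = 6.2784e-04 * exp(-237e3 / (8.314 * 1132.15))
D = 7.292e-15 m^2/s


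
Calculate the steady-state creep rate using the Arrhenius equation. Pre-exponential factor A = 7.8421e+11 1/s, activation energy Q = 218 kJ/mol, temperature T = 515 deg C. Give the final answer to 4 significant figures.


rate = A * exp(-Q / (R*T))
T = 515 + 273.15 = 788.15 K
rate = 7.8421e+11 * exp(-218e3 / (8.314 * 788.15))
rate = 2.792e-03 1/s


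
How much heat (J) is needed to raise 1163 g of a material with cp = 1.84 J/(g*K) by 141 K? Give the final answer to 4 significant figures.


Q = m * cp * dT
Q = 1163 * 1.84 * 141
Q = 301700 J


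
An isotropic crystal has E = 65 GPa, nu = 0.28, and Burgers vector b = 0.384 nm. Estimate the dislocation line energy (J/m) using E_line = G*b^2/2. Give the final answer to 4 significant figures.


Step 1: G = E / (2*(1+nu))
G = 65 / (2*(1+0.28)) = 25.3906 GPa = 2.53906e+10 Pa
Step 2: E_line = G*b^2/2
b = 0.384 nm = 3.84e-10 m
E_line = 0.5 * 2.53906e+10 * (3.84e-10)^2 = 1.872e-09 J/m


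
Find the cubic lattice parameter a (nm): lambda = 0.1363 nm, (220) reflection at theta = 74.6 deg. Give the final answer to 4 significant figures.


d = lambda / (2*sin(theta))
d = 0.1363 / (2*sin(74.6 deg))
d = 0.070688 nm
a = d * sqrt(h^2+k^2+l^2) = 0.070688 * sqrt(8)
a = 0.1999 nm


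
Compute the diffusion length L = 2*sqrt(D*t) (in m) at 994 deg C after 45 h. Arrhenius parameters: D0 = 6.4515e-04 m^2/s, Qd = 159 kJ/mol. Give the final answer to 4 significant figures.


Step 1: D = D0 * exp(-Qd/(R*T))
T = 1267.15 K
D = 6.4515e-04 * exp(-159e3 / (8.314 * 1267.15)) = 1.7993e-10 m^2/s
Step 2: L = 2*sqrt(D*t)
t = 45 h = 162000 s
L = 2*sqrt(1.7993e-10 * 162000) = 0.0108 m


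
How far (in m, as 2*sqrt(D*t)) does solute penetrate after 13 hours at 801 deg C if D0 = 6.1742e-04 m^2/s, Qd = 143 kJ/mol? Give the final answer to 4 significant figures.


Step 1: D = D0 * exp(-Qd/(R*T))
T = 1074.15 K
D = 6.1742e-04 * exp(-143e3 / (8.314 * 1074.15)) = 6.86134e-11 m^2/s
Step 2: L = 2*sqrt(D*t)
t = 13 h = 46800 s
L = 2*sqrt(6.86134e-11 * 46800) = 3.584e-03 m


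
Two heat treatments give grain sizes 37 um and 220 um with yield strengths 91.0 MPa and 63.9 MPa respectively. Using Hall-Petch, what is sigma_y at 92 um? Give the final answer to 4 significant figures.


sigma_y = sigma0 + k / sqrt(d)
1/sqrt(d1) = 1/sqrt(3.7e-05) = 164.399;  1/sqrt(d2) = 67.42
k = (sigma1 - sigma2) / (1/sqrt(d1) - 1/sqrt(d2)) = (91.0 - 63.9) / (164.399 - 67.42) = 0.279442 MPa*m^0.5
sigma0 = sigma1 - k/sqrt(d1) = 91.0 - 0.279442*164.399 = 45.06 MPa
sigma_y(d3) = 45.06 + 0.279442 / sqrt(9.2e-05) = 74.19 MPa


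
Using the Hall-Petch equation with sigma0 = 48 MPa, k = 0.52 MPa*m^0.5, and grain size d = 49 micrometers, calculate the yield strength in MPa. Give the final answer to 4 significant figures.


sigma_y = sigma0 + k / sqrt(d)
d = 49 um = 4.9e-05 m
sigma_y = 48 + 0.52 / sqrt(4.9e-05)
sigma_y = 122.3 MPa


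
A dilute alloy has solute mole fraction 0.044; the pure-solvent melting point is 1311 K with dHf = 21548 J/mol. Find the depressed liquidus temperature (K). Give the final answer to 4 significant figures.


dT = R*Tm^2*x / dHf
dT = 8.314 * 1311^2 * 0.044 / 21548
dT = 29.1784 K
T_new = 1311 - 29.1784 = 1282 K


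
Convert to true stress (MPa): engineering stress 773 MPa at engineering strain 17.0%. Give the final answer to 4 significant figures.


sigma_true = sigma_eng * (1 + epsilon_eng)
sigma_true = 773 * (1 + 0.17)
sigma_true = 904.4 MPa


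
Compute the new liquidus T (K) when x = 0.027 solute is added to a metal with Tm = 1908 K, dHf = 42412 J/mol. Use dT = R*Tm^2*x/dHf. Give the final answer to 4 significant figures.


dT = R*Tm^2*x / dHf
dT = 8.314 * 1908^2 * 0.027 / 42412
dT = 19.2682 K
T_new = 1908 - 19.2682 = 1889 K


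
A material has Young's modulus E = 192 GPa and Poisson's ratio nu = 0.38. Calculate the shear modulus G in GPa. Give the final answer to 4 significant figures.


G = E / (2*(1+nu))
G = 192 / (2*(1+0.38))
G = 69.57 GPa


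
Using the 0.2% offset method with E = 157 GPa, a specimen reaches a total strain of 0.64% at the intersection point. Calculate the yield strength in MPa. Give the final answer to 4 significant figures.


Offset strain = 0.002
Elastic strain at yield = total_strain - offset = 6.4e-03 - 0.002 = 4.4e-03
sigma_y = E * elastic_strain = 157000 * 4.4e-03
sigma_y = 690.8 MPa


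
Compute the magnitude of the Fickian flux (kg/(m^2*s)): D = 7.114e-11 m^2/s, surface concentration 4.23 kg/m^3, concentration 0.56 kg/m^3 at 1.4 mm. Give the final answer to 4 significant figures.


J = -D * (dC/dx) = D * (C1 - C2) / dx
J = 7.114e-11 * (4.23 - 0.56) / 1.4e-03
J = 1.865e-07 kg/(m^2*s)


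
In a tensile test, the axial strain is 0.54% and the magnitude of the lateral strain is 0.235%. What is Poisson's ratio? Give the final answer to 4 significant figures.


nu = -epsilon_lat / epsilon_axial
Lateral strain is contraction (negative), so using magnitudes:
nu = 0.235 / 0.54
nu = 0.4352


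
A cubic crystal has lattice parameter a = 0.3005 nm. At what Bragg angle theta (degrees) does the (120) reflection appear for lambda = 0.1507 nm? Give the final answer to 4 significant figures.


d = a / sqrt(h^2+k^2+l^2)
d = 0.3005 / sqrt(5) = 0.134388 nm
lambda = 2*d*sin(theta)  =>  sin(theta) = lambda / (2*d)
sin(theta) = 0.1507 / (2 * 0.134388) = 0.560691
theta = 34.1 deg


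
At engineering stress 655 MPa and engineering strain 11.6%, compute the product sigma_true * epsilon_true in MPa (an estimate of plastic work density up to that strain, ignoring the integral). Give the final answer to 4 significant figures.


sigma_true = sigma_eng * (1 + epsilon_eng)
sigma_true = 655 * (1 + 0.116) = 730.98 MPa
epsilon_true = ln(1 + epsilon_eng)
epsilon_true = ln(1 + 0.116) = 0.109751
sigma_true * epsilon_true = 730.98 * 0.109751 = 80.23 MPa


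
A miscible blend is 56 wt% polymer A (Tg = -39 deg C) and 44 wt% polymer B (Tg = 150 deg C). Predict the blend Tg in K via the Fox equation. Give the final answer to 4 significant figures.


1/Tg = w1/Tg1 + w2/Tg2 (in Kelvin)
Tg1 = 234.15 K, Tg2 = 423.15 K
1/Tg = 0.56/234.15 + 0.44/423.15
Tg = 291.4 K


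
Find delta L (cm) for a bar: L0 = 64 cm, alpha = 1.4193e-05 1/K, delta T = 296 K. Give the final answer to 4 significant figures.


dL = L0 * alpha * dT
dL = 64 * 1.4193e-05 * 296
dL = 0.2689 cm


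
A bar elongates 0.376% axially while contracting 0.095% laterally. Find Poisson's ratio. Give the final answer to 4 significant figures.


nu = -epsilon_lat / epsilon_axial
Lateral strain is contraction (negative), so using magnitudes:
nu = 0.095 / 0.376
nu = 0.2527


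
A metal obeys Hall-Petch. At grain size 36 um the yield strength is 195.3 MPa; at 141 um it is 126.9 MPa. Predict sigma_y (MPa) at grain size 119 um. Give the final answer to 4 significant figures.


sigma_y = sigma0 + k / sqrt(d)
1/sqrt(d1) = 1/sqrt(3.6e-05) = 166.667;  1/sqrt(d2) = 84.2152
k = (sigma1 - sigma2) / (1/sqrt(d1) - 1/sqrt(d2)) = (195.3 - 126.9) / (166.667 - 84.2152) = 0.829579 MPa*m^0.5
sigma0 = sigma1 - k/sqrt(d1) = 195.3 - 0.829579*166.667 = 57.0369 MPa
sigma_y(d3) = 57.0369 + 0.829579 / sqrt(1.19e-04) = 133.1 MPa


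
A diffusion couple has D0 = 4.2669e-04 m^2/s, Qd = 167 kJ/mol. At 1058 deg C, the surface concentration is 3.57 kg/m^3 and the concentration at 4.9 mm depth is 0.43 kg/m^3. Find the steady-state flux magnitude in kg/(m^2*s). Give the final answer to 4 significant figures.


Step 1: D = D0 * exp(-Qd/(R*T))
T = 1058 + 273.15 = 1331.15 K
D = 4.2669e-04 * exp(-167e3 / (8.314 * 1331.15)) = 1.19332e-10 m^2/s
Step 2: J = D * (C1 - C2) / dx
J = 1.19332e-10 * (3.57 - 0.43) / 4.9e-03
J = 7.647e-08 kg/(m^2*s)


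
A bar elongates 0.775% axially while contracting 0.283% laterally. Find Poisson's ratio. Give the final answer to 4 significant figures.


nu = -epsilon_lat / epsilon_axial
Lateral strain is contraction (negative), so using magnitudes:
nu = 0.283 / 0.775
nu = 0.3652


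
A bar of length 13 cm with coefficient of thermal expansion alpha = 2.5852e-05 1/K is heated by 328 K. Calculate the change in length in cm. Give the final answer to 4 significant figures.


dL = L0 * alpha * dT
dL = 13 * 2.5852e-05 * 328
dL = 0.1102 cm


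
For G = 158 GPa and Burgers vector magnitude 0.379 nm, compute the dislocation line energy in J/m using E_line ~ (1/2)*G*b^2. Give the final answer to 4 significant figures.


E = G*b^2/2
b = 0.379 nm = 3.79e-10 m
G = 158 GPa = 1.58e+11 Pa
E = 0.5 * 1.58e+11 * (3.79e-10)^2
E = 1.135e-08 J/m


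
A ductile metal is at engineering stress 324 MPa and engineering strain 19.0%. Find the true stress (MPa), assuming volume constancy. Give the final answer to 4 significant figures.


sigma_true = sigma_eng * (1 + epsilon_eng)
sigma_true = 324 * (1 + 0.19)
sigma_true = 385.6 MPa


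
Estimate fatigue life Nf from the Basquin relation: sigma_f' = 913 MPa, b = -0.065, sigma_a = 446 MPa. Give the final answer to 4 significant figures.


sigma_a = sigma_f' * (2*Nf)^b
2*Nf = (sigma_a / sigma_f')^(1/b)
2*Nf = (446 / 913)^(1/-0.065)
2*Nf = 61193.7
Nf = 30600 cycles


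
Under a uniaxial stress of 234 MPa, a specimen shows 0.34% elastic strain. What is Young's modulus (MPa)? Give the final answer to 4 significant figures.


E = sigma / epsilon
epsilon = 0.34% = 3.4e-03
E = 234 / 3.4e-03
E = 68820 MPa


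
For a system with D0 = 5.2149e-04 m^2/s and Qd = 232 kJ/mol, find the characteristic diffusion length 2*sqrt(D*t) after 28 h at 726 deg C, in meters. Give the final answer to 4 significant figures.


Step 1: D = D0 * exp(-Qd/(R*T))
T = 999.15 K
D = 5.2149e-04 * exp(-232e3 / (8.314 * 999.15)) = 3.87313e-16 m^2/s
Step 2: L = 2*sqrt(D*t)
t = 28 h = 100800 s
L = 2*sqrt(3.87313e-16 * 100800) = 1.25e-05 m


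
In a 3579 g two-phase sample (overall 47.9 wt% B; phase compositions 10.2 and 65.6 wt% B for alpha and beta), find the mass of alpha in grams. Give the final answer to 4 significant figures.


f_alpha = (C_beta - C0) / (C_beta - C_alpha)
f_alpha = (65.6 - 47.9) / (65.6 - 10.2) = 0.319495
m_alpha = f_alpha * m_total = 0.319495 * 3579 = 1143 g


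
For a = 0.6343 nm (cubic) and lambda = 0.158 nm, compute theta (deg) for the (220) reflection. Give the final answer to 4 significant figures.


d = a / sqrt(h^2+k^2+l^2)
d = 0.6343 / sqrt(8) = 0.224259 nm
lambda = 2*d*sin(theta)  =>  sin(theta) = lambda / (2*d)
sin(theta) = 0.158 / (2 * 0.224259) = 0.352271
theta = 20.63 deg


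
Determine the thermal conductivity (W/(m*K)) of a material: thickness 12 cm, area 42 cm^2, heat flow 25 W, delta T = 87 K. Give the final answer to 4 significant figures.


k = Q*L / (A*dT)
L = 0.12 m, A = 4.2e-03 m^2
k = 25 * 0.12 / (4.2e-03 * 87)
k = 8.21 W/(m*K)


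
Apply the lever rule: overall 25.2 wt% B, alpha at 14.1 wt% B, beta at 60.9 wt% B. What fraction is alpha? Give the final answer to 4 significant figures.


f_alpha = (C_beta - C0) / (C_beta - C_alpha)
f_alpha = (60.9 - 25.2) / (60.9 - 14.1)
f_alpha = 0.7628


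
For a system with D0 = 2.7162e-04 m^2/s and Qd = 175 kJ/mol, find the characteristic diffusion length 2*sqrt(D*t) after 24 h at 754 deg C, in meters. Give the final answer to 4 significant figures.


Step 1: D = D0 * exp(-Qd/(R*T))
T = 1027.15 K
D = 2.7162e-04 * exp(-175e3 / (8.314 * 1027.15)) = 3.42136e-13 m^2/s
Step 2: L = 2*sqrt(D*t)
t = 24 h = 86400 s
L = 2*sqrt(3.42136e-13 * 86400) = 3.439e-04 m


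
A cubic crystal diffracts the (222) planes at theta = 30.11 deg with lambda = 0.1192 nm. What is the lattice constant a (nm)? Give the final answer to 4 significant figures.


d = lambda / (2*sin(theta))
d = 0.1192 / (2*sin(30.11 deg))
d = 0.118805 nm
a = d * sqrt(h^2+k^2+l^2) = 0.118805 * sqrt(12)
a = 0.4116 nm


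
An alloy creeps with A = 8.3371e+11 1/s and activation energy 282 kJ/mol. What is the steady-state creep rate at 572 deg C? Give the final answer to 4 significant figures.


rate = A * exp(-Q / (R*T))
T = 572 + 273.15 = 845.15 K
rate = 8.3371e+11 * exp(-282e3 / (8.314 * 845.15))
rate = 3.1e-06 1/s


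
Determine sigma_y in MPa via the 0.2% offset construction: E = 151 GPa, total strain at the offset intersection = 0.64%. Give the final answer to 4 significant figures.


Offset strain = 0.002
Elastic strain at yield = total_strain - offset = 6.4e-03 - 0.002 = 4.4e-03
sigma_y = E * elastic_strain = 151000 * 4.4e-03
sigma_y = 664.4 MPa


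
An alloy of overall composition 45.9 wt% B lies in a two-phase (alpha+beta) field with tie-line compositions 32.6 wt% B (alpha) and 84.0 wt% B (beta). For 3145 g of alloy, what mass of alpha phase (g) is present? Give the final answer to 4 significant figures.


f_alpha = (C_beta - C0) / (C_beta - C_alpha)
f_alpha = (84.0 - 45.9) / (84.0 - 32.6) = 0.741245
m_alpha = f_alpha * m_total = 0.741245 * 3145 = 2331 g


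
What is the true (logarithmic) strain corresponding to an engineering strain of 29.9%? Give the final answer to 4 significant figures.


epsilon_true = ln(1 + epsilon_eng)
epsilon_true = ln(1 + 0.299)
epsilon_true = 0.2616


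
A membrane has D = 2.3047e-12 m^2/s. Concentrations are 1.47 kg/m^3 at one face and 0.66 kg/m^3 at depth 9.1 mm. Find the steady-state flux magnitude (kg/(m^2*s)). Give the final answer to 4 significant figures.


J = -D * (dC/dx) = D * (C1 - C2) / dx
J = 2.3047e-12 * (1.47 - 0.66) / 9.1e-03
J = 2.051e-10 kg/(m^2*s)


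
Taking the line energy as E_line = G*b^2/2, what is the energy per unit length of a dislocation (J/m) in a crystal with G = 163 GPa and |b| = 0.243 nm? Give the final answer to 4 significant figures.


E = G*b^2/2
b = 0.243 nm = 2.43e-10 m
G = 163 GPa = 1.63e+11 Pa
E = 0.5 * 1.63e+11 * (2.43e-10)^2
E = 4.812e-09 J/m


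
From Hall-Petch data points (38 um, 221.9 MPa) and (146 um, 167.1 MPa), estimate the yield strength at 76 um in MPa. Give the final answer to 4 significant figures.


sigma_y = sigma0 + k / sqrt(d)
1/sqrt(d1) = 1/sqrt(3.8e-05) = 162.221;  1/sqrt(d2) = 82.7606
k = (sigma1 - sigma2) / (1/sqrt(d1) - 1/sqrt(d2)) = (221.9 - 167.1) / (162.221 - 82.7606) = 0.689648 MPa*m^0.5
sigma0 = sigma1 - k/sqrt(d1) = 221.9 - 0.689648*162.221 = 110.024 MPa
sigma_y(d3) = 110.024 + 0.689648 / sqrt(7.6e-05) = 189.1 MPa


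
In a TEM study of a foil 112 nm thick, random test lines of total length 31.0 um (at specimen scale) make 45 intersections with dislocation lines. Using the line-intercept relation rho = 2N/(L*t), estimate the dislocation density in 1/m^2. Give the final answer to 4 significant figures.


rho = 2N / (L * t)
L = 31.0 um = 3.1e-05 m, t = 112 nm = 1.12e-07 m
rho = 2 * 45 / (3.1e-05 * 1.12e-07)
rho = 2.592e+13 1/m^2


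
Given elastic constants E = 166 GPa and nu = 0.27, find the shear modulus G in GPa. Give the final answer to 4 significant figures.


G = E / (2*(1+nu))
G = 166 / (2*(1+0.27))
G = 65.35 GPa


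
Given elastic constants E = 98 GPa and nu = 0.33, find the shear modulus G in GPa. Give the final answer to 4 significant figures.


G = E / (2*(1+nu))
G = 98 / (2*(1+0.33))
G = 36.84 GPa


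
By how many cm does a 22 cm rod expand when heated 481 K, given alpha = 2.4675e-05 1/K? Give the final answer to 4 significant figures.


dL = L0 * alpha * dT
dL = 22 * 2.4675e-05 * 481
dL = 0.2611 cm


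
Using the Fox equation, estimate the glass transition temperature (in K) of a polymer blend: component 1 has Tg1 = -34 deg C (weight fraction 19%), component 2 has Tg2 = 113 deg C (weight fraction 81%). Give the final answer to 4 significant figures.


1/Tg = w1/Tg1 + w2/Tg2 (in Kelvin)
Tg1 = 239.15 K, Tg2 = 386.15 K
1/Tg = 0.19/239.15 + 0.81/386.15
Tg = 345.8 K


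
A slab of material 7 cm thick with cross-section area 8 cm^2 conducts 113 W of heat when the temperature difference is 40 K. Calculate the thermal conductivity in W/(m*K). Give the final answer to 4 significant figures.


k = Q*L / (A*dT)
L = 0.07 m, A = 8e-04 m^2
k = 113 * 0.07 / (8e-04 * 40)
k = 247.2 W/(m*K)


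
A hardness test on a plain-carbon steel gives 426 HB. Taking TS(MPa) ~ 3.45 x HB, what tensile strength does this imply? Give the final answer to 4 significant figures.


TS (MPa) = 3.45 * HB
TS = 3.45 * 426
TS = 1470 MPa


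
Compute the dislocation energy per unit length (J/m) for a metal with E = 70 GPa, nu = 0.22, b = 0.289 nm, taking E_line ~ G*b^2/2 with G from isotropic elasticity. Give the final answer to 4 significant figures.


Step 1: G = E / (2*(1+nu))
G = 70 / (2*(1+0.22)) = 28.6885 GPa = 2.86885e+10 Pa
Step 2: E_line = G*b^2/2
b = 0.289 nm = 2.89e-10 m
E_line = 0.5 * 2.86885e+10 * (2.89e-10)^2 = 1.198e-09 J/m


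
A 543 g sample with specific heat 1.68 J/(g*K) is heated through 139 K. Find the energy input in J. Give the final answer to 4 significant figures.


Q = m * cp * dT
Q = 543 * 1.68 * 139
Q = 126800 J


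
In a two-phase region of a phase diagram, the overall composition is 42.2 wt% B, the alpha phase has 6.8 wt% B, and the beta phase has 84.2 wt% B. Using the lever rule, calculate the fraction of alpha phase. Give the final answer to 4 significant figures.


f_alpha = (C_beta - C0) / (C_beta - C_alpha)
f_alpha = (84.2 - 42.2) / (84.2 - 6.8)
f_alpha = 0.5426


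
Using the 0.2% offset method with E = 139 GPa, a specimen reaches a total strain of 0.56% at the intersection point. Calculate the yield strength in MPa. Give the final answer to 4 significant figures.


Offset strain = 0.002
Elastic strain at yield = total_strain - offset = 5.6e-03 - 0.002 = 3.6e-03
sigma_y = E * elastic_strain = 139000 * 3.6e-03
sigma_y = 500.4 MPa


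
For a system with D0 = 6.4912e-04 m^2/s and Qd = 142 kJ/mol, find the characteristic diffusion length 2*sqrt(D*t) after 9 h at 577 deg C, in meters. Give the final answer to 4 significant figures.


Step 1: D = D0 * exp(-Qd/(R*T))
T = 850.15 K
D = 6.4912e-04 * exp(-142e3 / (8.314 * 850.15)) = 1.22262e-12 m^2/s
Step 2: L = 2*sqrt(D*t)
t = 9 h = 32400 s
L = 2*sqrt(1.22262e-12 * 32400) = 3.981e-04 m


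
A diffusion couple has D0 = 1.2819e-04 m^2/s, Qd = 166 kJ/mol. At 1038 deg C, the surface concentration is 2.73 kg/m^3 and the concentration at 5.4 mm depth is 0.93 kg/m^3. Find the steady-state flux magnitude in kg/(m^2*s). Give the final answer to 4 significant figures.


Step 1: D = D0 * exp(-Qd/(R*T))
T = 1038 + 273.15 = 1311.15 K
D = 1.2819e-04 * exp(-166e3 / (8.314 * 1311.15)) = 3.12158e-11 m^2/s
Step 2: J = D * (C1 - C2) / dx
J = 3.12158e-11 * (2.73 - 0.93) / 5.4e-03
J = 1.041e-08 kg/(m^2*s)


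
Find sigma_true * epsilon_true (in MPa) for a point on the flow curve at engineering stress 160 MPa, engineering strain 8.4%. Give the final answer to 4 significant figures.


sigma_true = sigma_eng * (1 + epsilon_eng)
sigma_true = 160 * (1 + 0.084) = 173.44 MPa
epsilon_true = ln(1 + epsilon_eng)
epsilon_true = ln(1 + 0.084) = 0.0806579
sigma_true * epsilon_true = 173.44 * 0.0806579 = 13.99 MPa


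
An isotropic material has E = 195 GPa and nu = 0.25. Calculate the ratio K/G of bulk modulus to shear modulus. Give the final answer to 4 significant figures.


G = E / (2*(1+nu))
G = 195 / (2*(1+0.25)) = 78 GPa
K = E / (3*(1-2*nu))
K = 195 / (3*(1-2*0.25)) = 130 GPa
K/G = 130 / 78 = 1.667


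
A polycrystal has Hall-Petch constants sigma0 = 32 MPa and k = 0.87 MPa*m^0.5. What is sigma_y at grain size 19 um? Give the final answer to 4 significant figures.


sigma_y = sigma0 + k / sqrt(d)
d = 19 um = 1.9e-05 m
sigma_y = 32 + 0.87 / sqrt(1.9e-05)
sigma_y = 231.6 MPa


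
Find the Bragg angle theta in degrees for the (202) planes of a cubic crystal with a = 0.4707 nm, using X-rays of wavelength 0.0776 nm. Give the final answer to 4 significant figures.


d = a / sqrt(h^2+k^2+l^2)
d = 0.4707 / sqrt(8) = 0.166418 nm
lambda = 2*d*sin(theta)  =>  sin(theta) = lambda / (2*d)
sin(theta) = 0.0776 / (2 * 0.166418) = 0.233148
theta = 13.48 deg


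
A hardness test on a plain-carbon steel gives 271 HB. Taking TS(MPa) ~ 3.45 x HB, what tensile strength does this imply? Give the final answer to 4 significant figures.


TS (MPa) = 3.45 * HB
TS = 3.45 * 271
TS = 935 MPa


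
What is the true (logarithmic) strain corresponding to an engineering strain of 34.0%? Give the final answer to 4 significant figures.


epsilon_true = ln(1 + epsilon_eng)
epsilon_true = ln(1 + 0.34)
epsilon_true = 0.2927


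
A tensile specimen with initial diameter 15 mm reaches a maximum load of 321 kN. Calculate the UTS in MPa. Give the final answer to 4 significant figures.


A0 = pi*(d/2)^2 = pi*(15/2)^2 = 176.715 mm^2
UTS = F_max / A0 = 321*1000 / 176.715
UTS = 1816 MPa


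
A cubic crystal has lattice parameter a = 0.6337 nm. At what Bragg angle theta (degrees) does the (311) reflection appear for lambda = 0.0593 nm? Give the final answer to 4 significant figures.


d = a / sqrt(h^2+k^2+l^2)
d = 0.6337 / sqrt(11) = 0.191068 nm
lambda = 2*d*sin(theta)  =>  sin(theta) = lambda / (2*d)
sin(theta) = 0.0593 / (2 * 0.191068) = 0.155181
theta = 8.927 deg


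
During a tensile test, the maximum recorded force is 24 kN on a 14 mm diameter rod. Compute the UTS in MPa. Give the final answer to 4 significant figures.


A0 = pi*(d/2)^2 = pi*(14/2)^2 = 153.938 mm^2
UTS = F_max / A0 = 24*1000 / 153.938
UTS = 155.9 MPa


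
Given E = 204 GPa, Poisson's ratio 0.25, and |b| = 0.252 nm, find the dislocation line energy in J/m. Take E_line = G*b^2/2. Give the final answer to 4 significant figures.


Step 1: G = E / (2*(1+nu))
G = 204 / (2*(1+0.25)) = 81.6 GPa = 8.16e+10 Pa
Step 2: E_line = G*b^2/2
b = 0.252 nm = 2.52e-10 m
E_line = 0.5 * 8.16e+10 * (2.52e-10)^2 = 2.591e-09 J/m


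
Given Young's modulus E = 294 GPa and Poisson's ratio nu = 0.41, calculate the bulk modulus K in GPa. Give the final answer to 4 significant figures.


K = E / (3*(1-2*nu))
K = 294 / (3*(1-2*0.41))
K = 544.4 GPa


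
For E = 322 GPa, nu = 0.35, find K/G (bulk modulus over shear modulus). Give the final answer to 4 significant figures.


G = E / (2*(1+nu))
G = 322 / (2*(1+0.35)) = 119.259 GPa
K = E / (3*(1-2*nu))
K = 322 / (3*(1-2*0.35)) = 357.778 GPa
K/G = 357.778 / 119.259 = 3


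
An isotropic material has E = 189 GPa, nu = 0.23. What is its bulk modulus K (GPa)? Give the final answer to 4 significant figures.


K = E / (3*(1-2*nu))
K = 189 / (3*(1-2*0.23))
K = 116.7 GPa


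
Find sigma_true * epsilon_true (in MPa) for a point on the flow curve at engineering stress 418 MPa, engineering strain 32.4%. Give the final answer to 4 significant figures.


sigma_true = sigma_eng * (1 + epsilon_eng)
sigma_true = 418 * (1 + 0.324) = 553.432 MPa
epsilon_true = ln(1 + epsilon_eng)
epsilon_true = ln(1 + 0.324) = 0.280657
sigma_true * epsilon_true = 553.432 * 0.280657 = 155.3 MPa


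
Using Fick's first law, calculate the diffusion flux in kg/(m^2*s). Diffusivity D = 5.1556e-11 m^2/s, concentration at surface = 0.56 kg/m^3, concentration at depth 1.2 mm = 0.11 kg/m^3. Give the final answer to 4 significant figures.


J = -D * (dC/dx) = D * (C1 - C2) / dx
J = 5.1556e-11 * (0.56 - 0.11) / 1.2e-03
J = 1.933e-08 kg/(m^2*s)


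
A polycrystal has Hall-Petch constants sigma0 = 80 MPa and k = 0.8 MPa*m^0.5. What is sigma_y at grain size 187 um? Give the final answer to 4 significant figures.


sigma_y = sigma0 + k / sqrt(d)
d = 187 um = 1.87e-04 m
sigma_y = 80 + 0.8 / sqrt(1.87e-04)
sigma_y = 138.5 MPa


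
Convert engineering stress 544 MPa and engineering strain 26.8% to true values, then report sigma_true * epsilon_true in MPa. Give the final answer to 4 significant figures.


sigma_true = sigma_eng * (1 + epsilon_eng)
sigma_true = 544 * (1 + 0.268) = 689.792 MPa
epsilon_true = ln(1 + epsilon_eng)
epsilon_true = ln(1 + 0.268) = 0.237441
sigma_true * epsilon_true = 689.792 * 0.237441 = 163.8 MPa


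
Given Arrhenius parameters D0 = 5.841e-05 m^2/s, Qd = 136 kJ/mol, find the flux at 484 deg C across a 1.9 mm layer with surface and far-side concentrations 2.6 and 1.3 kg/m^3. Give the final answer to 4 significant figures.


Step 1: D = D0 * exp(-Qd/(R*T))
T = 484 + 273.15 = 757.15 K
D = 5.841e-05 * exp(-136e3 / (8.314 * 757.15)) = 2.41943e-14 m^2/s
Step 2: J = D * (C1 - C2) / dx
J = 2.41943e-14 * (2.6 - 1.3) / 1.9e-03
J = 1.655e-11 kg/(m^2*s)


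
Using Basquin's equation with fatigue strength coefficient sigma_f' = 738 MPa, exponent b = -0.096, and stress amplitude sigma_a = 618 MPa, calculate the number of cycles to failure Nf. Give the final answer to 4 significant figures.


sigma_a = sigma_f' * (2*Nf)^b
2*Nf = (sigma_a / sigma_f')^(1/b)
2*Nf = (618 / 738)^(1/-0.096)
2*Nf = 6.35025
Nf = 3.175 cycles


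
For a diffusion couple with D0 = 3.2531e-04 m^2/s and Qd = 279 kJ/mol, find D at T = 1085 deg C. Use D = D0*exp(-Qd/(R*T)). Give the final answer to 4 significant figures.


D = D0 * exp(-Qd / (R*T))
T = 1358.15 K
D = 3.2531e-04 * exp(-279e3 / (8.314 * 1358.15))
D = 6.047e-15 m^2/s


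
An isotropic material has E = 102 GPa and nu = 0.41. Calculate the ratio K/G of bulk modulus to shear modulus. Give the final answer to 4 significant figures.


G = E / (2*(1+nu))
G = 102 / (2*(1+0.41)) = 36.1702 GPa
K = E / (3*(1-2*nu))
K = 102 / (3*(1-2*0.41)) = 188.889 GPa
K/G = 188.889 / 36.1702 = 5.222


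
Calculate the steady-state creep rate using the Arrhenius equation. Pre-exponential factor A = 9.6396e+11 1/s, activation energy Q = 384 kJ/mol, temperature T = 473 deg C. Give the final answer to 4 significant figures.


rate = A * exp(-Q / (R*T))
T = 473 + 273.15 = 746.15 K
rate = 9.6396e+11 * exp(-384e3 / (8.314 * 746.15))
rate = 1.262e-15 1/s


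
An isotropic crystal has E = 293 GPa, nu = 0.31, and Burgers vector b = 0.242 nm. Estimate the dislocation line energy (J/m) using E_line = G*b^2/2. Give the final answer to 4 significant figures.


Step 1: G = E / (2*(1+nu))
G = 293 / (2*(1+0.31)) = 111.832 GPa = 1.11832e+11 Pa
Step 2: E_line = G*b^2/2
b = 0.242 nm = 2.42e-10 m
E_line = 0.5 * 1.11832e+11 * (2.42e-10)^2 = 3.275e-09 J/m


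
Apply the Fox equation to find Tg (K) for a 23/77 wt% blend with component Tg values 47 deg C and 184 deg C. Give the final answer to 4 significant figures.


1/Tg = w1/Tg1 + w2/Tg2 (in Kelvin)
Tg1 = 320.15 K, Tg2 = 457.15 K
1/Tg = 0.23/320.15 + 0.77/457.15
Tg = 416.2 K


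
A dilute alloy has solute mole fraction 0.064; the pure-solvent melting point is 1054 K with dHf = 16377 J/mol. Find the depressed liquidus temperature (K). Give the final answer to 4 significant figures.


dT = R*Tm^2*x / dHf
dT = 8.314 * 1054^2 * 0.064 / 16377
dT = 36.0942 K
T_new = 1054 - 36.0942 = 1018 K


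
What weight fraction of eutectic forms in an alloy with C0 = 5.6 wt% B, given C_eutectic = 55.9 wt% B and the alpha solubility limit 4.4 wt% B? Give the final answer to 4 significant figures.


f_primary = (C_e - C0) / (C_e - C_alpha_max)
f_primary = (55.9 - 5.6) / (55.9 - 4.4)
f_primary = 0.976699
f_eutectic = 1 - 0.976699 = 0.0233


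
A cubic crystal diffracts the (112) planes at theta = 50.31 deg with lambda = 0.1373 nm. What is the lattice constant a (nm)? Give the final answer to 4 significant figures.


d = lambda / (2*sin(theta))
d = 0.1373 / (2*sin(50.31 deg))
d = 0.0892125 nm
a = d * sqrt(h^2+k^2+l^2) = 0.0892125 * sqrt(6)
a = 0.2185 nm


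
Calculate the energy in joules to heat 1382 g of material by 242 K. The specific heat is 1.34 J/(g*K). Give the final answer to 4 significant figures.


Q = m * cp * dT
Q = 1382 * 1.34 * 242
Q = 448200 J


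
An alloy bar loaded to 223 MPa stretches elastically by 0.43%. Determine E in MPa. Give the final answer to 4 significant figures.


E = sigma / epsilon
epsilon = 0.43% = 4.3e-03
E = 223 / 4.3e-03
E = 51860 MPa


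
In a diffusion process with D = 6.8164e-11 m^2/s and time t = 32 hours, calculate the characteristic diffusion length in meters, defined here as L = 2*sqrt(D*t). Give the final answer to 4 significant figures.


t = 32 hr = 115200 s
Diffusion length = 2*sqrt(D*t)
= 2*sqrt(6.8164e-11 * 115200)
= 5.604e-03 m


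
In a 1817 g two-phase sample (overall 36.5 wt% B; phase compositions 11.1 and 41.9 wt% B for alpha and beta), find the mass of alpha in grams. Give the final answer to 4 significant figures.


f_alpha = (C_beta - C0) / (C_beta - C_alpha)
f_alpha = (41.9 - 36.5) / (41.9 - 11.1) = 0.175325
m_alpha = f_alpha * m_total = 0.175325 * 1817 = 318.6 g


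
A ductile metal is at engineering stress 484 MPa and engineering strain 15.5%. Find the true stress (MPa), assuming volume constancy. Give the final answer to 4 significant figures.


sigma_true = sigma_eng * (1 + epsilon_eng)
sigma_true = 484 * (1 + 0.155)
sigma_true = 559 MPa


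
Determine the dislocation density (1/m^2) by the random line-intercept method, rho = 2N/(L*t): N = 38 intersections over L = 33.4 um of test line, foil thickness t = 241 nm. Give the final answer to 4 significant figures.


rho = 2N / (L * t)
L = 33.4 um = 3.34e-05 m, t = 241 nm = 2.41e-07 m
rho = 2 * 38 / (3.34e-05 * 2.41e-07)
rho = 9.442e+12 1/m^2


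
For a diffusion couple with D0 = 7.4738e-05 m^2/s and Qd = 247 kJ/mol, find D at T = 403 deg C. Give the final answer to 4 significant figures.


D = D0 * exp(-Qd / (R*T))
T = 676.15 K
D = 7.4738e-05 * exp(-247e3 / (8.314 * 676.15))
D = 6.185e-24 m^2/s


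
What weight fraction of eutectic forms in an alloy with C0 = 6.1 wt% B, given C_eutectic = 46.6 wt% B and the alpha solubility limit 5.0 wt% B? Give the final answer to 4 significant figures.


f_primary = (C_e - C0) / (C_e - C_alpha_max)
f_primary = (46.6 - 6.1) / (46.6 - 5.0)
f_primary = 0.973558
f_eutectic = 1 - 0.973558 = 0.02644


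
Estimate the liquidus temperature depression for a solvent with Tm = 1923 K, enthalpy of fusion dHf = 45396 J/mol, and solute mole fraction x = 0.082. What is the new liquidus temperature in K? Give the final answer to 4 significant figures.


dT = R*Tm^2*x / dHf
dT = 8.314 * 1923^2 * 0.082 / 45396
dT = 55.5348 K
T_new = 1923 - 55.5348 = 1867 K


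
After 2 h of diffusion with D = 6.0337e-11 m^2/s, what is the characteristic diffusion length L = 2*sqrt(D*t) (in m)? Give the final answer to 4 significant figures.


t = 2 hr = 7200 s
Diffusion length = 2*sqrt(D*t)
= 2*sqrt(6.0337e-11 * 7200)
= 1.318e-03 m


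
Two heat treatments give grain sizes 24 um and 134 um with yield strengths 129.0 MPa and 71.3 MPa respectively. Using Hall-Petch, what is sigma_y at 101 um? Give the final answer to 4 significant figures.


sigma_y = sigma0 + k / sqrt(d)
1/sqrt(d1) = 1/sqrt(2.4e-05) = 204.124;  1/sqrt(d2) = 86.3868
k = (sigma1 - sigma2) / (1/sqrt(d1) - 1/sqrt(d2)) = (129.0 - 71.3) / (204.124 - 86.3868) = 0.490074 MPa*m^0.5
sigma0 = sigma1 - k/sqrt(d1) = 129.0 - 0.490074*204.124 = 28.964 MPa
sigma_y(d3) = 28.964 + 0.490074 / sqrt(1.01e-04) = 77.73 MPa


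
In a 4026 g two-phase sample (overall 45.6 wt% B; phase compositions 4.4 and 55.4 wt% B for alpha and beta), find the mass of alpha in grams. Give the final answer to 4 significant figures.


f_alpha = (C_beta - C0) / (C_beta - C_alpha)
f_alpha = (55.4 - 45.6) / (55.4 - 4.4) = 0.192157
m_alpha = f_alpha * m_total = 0.192157 * 4026 = 773.6 g


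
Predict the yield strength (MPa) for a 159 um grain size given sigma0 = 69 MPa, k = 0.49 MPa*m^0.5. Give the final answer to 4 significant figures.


sigma_y = sigma0 + k / sqrt(d)
d = 159 um = 1.59e-04 m
sigma_y = 69 + 0.49 / sqrt(1.59e-04)
sigma_y = 107.9 MPa


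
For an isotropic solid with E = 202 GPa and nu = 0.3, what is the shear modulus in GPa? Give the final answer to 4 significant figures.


G = E / (2*(1+nu))
G = 202 / (2*(1+0.3))
G = 77.69 GPa


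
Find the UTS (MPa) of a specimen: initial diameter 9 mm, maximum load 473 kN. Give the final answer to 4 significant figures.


A0 = pi*(d/2)^2 = pi*(9/2)^2 = 63.6173 mm^2
UTS = F_max / A0 = 473*1000 / 63.6173
UTS = 7435 MPa


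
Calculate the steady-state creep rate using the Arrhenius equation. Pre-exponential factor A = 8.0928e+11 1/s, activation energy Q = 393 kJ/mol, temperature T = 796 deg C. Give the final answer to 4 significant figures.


rate = A * exp(-Q / (R*T))
T = 796 + 273.15 = 1069.15 K
rate = 8.0928e+11 * exp(-393e3 / (8.314 * 1069.15))
rate = 5.092e-08 1/s


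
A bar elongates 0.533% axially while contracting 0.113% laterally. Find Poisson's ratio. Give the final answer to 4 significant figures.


nu = -epsilon_lat / epsilon_axial
Lateral strain is contraction (negative), so using magnitudes:
nu = 0.113 / 0.533
nu = 0.212


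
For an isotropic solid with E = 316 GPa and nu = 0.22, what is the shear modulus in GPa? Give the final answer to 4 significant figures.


G = E / (2*(1+nu))
G = 316 / (2*(1+0.22))
G = 129.5 GPa


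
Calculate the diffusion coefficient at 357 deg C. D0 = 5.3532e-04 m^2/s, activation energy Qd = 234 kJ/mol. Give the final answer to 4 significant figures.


D = D0 * exp(-Qd / (R*T))
T = 630.15 K
D = 5.3532e-04 * exp(-234e3 / (8.314 * 630.15))
D = 2.143e-23 m^2/s


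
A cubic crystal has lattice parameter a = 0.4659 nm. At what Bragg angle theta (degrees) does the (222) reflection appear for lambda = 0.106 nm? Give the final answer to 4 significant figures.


d = a / sqrt(h^2+k^2+l^2)
d = 0.4659 / sqrt(12) = 0.134494 nm
lambda = 2*d*sin(theta)  =>  sin(theta) = lambda / (2*d)
sin(theta) = 0.106 / (2 * 0.134494) = 0.39407
theta = 23.21 deg


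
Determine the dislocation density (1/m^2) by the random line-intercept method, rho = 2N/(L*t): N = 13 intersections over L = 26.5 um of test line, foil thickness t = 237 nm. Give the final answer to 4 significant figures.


rho = 2N / (L * t)
L = 26.5 um = 2.65e-05 m, t = 237 nm = 2.37e-07 m
rho = 2 * 13 / (2.65e-05 * 2.37e-07)
rho = 4.14e+12 1/m^2


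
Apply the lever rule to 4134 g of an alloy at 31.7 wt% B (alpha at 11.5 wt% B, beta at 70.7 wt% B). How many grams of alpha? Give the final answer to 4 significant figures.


f_alpha = (C_beta - C0) / (C_beta - C_alpha)
f_alpha = (70.7 - 31.7) / (70.7 - 11.5) = 0.658784
m_alpha = f_alpha * m_total = 0.658784 * 4134 = 2723 g


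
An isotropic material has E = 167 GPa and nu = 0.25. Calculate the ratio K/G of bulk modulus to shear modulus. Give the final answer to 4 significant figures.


G = E / (2*(1+nu))
G = 167 / (2*(1+0.25)) = 66.8 GPa
K = E / (3*(1-2*nu))
K = 167 / (3*(1-2*0.25)) = 111.333 GPa
K/G = 111.333 / 66.8 = 1.667


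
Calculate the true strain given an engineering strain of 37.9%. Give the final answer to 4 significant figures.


epsilon_true = ln(1 + epsilon_eng)
epsilon_true = ln(1 + 0.379)
epsilon_true = 0.3214


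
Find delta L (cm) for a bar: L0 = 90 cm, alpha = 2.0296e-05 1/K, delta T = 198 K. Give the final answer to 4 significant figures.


dL = L0 * alpha * dT
dL = 90 * 2.0296e-05 * 198
dL = 0.3617 cm
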